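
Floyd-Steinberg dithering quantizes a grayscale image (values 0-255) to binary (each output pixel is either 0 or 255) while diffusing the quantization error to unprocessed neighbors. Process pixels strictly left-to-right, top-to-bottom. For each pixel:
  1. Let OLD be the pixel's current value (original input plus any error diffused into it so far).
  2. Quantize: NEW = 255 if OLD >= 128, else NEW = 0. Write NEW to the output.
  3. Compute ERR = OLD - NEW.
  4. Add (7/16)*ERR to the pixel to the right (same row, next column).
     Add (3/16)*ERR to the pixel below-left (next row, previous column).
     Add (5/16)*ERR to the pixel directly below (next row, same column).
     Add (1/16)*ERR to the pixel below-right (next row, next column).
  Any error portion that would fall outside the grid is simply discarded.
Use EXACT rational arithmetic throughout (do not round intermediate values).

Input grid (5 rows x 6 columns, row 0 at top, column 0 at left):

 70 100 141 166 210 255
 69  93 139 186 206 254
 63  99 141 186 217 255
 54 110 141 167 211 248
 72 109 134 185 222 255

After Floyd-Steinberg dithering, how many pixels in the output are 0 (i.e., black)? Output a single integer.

(0,0): OLD=70 → NEW=0, ERR=70
(0,1): OLD=1045/8 → NEW=255, ERR=-995/8
(0,2): OLD=11083/128 → NEW=0, ERR=11083/128
(0,3): OLD=417549/2048 → NEW=255, ERR=-104691/2048
(0,4): OLD=6148443/32768 → NEW=255, ERR=-2207397/32768
(0,5): OLD=118241661/524288 → NEW=255, ERR=-15451779/524288
(1,0): OLD=8647/128 → NEW=0, ERR=8647/128
(1,1): OLD=106801/1024 → NEW=0, ERR=106801/1024
(1,2): OLD=6367813/32768 → NEW=255, ERR=-1988027/32768
(1,3): OLD=17860289/131072 → NEW=255, ERR=-15563071/131072
(1,4): OLD=1042539267/8388608 → NEW=0, ERR=1042539267/8388608
(1,5): OLD=39587841829/134217728 → NEW=255, ERR=5362321189/134217728
(2,0): OLD=1698475/16384 → NEW=0, ERR=1698475/16384
(2,1): OLD=89020873/524288 → NEW=255, ERR=-44672567/524288
(2,2): OLD=578968859/8388608 → NEW=0, ERR=578968859/8388608
(2,3): OLD=13327889795/67108864 → NEW=255, ERR=-3784870525/67108864
(2,4): OLD=496569284489/2147483648 → NEW=255, ERR=-51039045751/2147483648
(2,5): OLD=9100335711055/34359738368 → NEW=255, ERR=338602427215/34359738368
(3,0): OLD=590723131/8388608 → NEW=0, ERR=590723131/8388608
(3,1): OLD=8965866207/67108864 → NEW=255, ERR=-8146894113/67108864
(3,2): OLD=50227696301/536870912 → NEW=0, ERR=50227696301/536870912
(3,3): OLD=6533971410535/34359738368 → NEW=255, ERR=-2227761873305/34359738368
(3,4): OLD=47699486764999/274877906944 → NEW=255, ERR=-22394379505721/274877906944
(3,5): OLD=940965977446217/4398046511104 → NEW=255, ERR=-180535882885303/4398046511104
(4,0): OLD=76497654229/1073741824 → NEW=0, ERR=76497654229/1073741824
(4,1): OLD=2133316530193/17179869184 → NEW=0, ERR=2133316530193/17179869184
(4,2): OLD=108752077894243/549755813888 → NEW=255, ERR=-31435654647197/549755813888
(4,3): OLD=1146073560691599/8796093022208 → NEW=255, ERR=-1096930159971441/8796093022208
(4,4): OLD=18328588237289471/140737488355328 → NEW=255, ERR=-17559471293319169/140737488355328
(4,5): OLD=410940989867926425/2251799813685248 → NEW=255, ERR=-163267962621811815/2251799813685248
Output grid:
  Row 0: .#.###  (2 black, running=2)
  Row 1: ..##.#  (3 black, running=5)
  Row 2: .#.###  (2 black, running=7)
  Row 3: .#.###  (2 black, running=9)
  Row 4: ..####  (2 black, running=11)

Answer: 11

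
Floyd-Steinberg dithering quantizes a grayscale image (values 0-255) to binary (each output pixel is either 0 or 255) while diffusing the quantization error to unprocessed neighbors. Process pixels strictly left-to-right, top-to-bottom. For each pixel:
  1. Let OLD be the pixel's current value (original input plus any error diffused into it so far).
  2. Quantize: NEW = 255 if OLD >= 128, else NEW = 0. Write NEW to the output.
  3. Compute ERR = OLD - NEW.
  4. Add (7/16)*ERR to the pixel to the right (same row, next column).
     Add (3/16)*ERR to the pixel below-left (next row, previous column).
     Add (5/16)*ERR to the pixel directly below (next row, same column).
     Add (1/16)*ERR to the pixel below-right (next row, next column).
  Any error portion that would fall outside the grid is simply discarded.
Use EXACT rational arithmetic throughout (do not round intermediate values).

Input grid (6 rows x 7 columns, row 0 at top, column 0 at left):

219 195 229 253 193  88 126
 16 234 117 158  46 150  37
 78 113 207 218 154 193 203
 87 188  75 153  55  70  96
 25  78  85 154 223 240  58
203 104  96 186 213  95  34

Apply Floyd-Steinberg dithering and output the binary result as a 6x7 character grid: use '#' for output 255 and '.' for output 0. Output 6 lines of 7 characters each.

(0,0): OLD=219 → NEW=255, ERR=-36
(0,1): OLD=717/4 → NEW=255, ERR=-303/4
(0,2): OLD=12535/64 → NEW=255, ERR=-3785/64
(0,3): OLD=232577/1024 → NEW=255, ERR=-28543/1024
(0,4): OLD=2962311/16384 → NEW=255, ERR=-1215609/16384
(0,5): OLD=14559409/262144 → NEW=0, ERR=14559409/262144
(0,6): OLD=630398167/4194304 → NEW=255, ERR=-439149353/4194304
(1,0): OLD=-605/64 → NEW=0, ERR=-605/64
(1,1): OLD=98741/512 → NEW=255, ERR=-31819/512
(1,2): OLD=1005465/16384 → NEW=0, ERR=1005465/16384
(1,3): OLD=10389445/65536 → NEW=255, ERR=-6322235/65536
(1,4): OLD=-44962097/4194304 → NEW=0, ERR=-44962097/4194304
(1,5): OLD=4643851839/33554432 → NEW=255, ERR=-3912528321/33554432
(1,6): OLD=-23225844271/536870912 → NEW=0, ERR=-23225844271/536870912
(2,0): OLD=519319/8192 → NEW=0, ERR=519319/8192
(2,1): OLD=34663213/262144 → NEW=255, ERR=-32183507/262144
(2,2): OLD=631215431/4194304 → NEW=255, ERR=-438332089/4194304
(2,3): OLD=4830402639/33554432 → NEW=255, ERR=-3725977521/33554432
(2,4): OLD=19911612319/268435456 → NEW=0, ERR=19911612319/268435456
(2,5): OLD=1548185001813/8589934592 → NEW=255, ERR=-642248319147/8589934592
(2,6): OLD=20544694528931/137438953472 → NEW=255, ERR=-14502238606429/137438953472
(3,0): OLD=351444967/4194304 → NEW=0, ERR=351444967/4194304
(3,1): OLD=5726397851/33554432 → NEW=255, ERR=-2829982309/33554432
(3,2): OLD=-6187631391/268435456 → NEW=0, ERR=-6187631391/268435456
(3,3): OLD=124114764743/1073741824 → NEW=0, ERR=124114764743/1073741824
(3,4): OLD=14814832034791/137438953472 → NEW=0, ERR=14814832034791/137438953472
(3,5): OLD=86471808144229/1099511627776 → NEW=0, ERR=86471808144229/1099511627776
(3,6): OLD=1631855188165563/17592186044416 → NEW=0, ERR=1631855188165563/17592186044416
(4,0): OLD=18989624553/536870912 → NEW=0, ERR=18989624553/536870912
(4,1): OLD=584402852757/8589934592 → NEW=0, ERR=584402852757/8589934592
(4,2): OLD=17037388874587/137438953472 → NEW=0, ERR=17037388874587/137438953472
(4,3): OLD=289310590872409/1099511627776 → NEW=255, ERR=8935125789529/1099511627776
(4,4): OLD=2482352796676315/8796093022208 → NEW=255, ERR=239349076013275/8796093022208
(4,5): OLD=84614490191231547/281474976710656 → NEW=255, ERR=12838371130014267/281474976710656
(4,6): OLD=503762574235756301/4503599627370496 → NEW=0, ERR=503762574235756301/4503599627370496
(5,0): OLD=31172486077327/137438953472 → NEW=255, ERR=-3874447058033/137438953472
(5,1): OLD=152151513950533/1099511627776 → NEW=255, ERR=-128223951132347/1099511627776
(5,2): OLD=787193349921235/8796093022208 → NEW=0, ERR=787193349921235/8796093022208
(5,3): OLD=16926685715567103/70368744177664 → NEW=255, ERR=-1017344049737217/70368744177664
(5,4): OLD=1009879444991559797/4503599627370496 → NEW=255, ERR=-138538459987916683/4503599627370496
(5,5): OLD=4268303176857472101/36028797018963968 → NEW=0, ERR=4268303176857472101/36028797018963968
(5,6): OLD=71271602290390781515/576460752303423488 → NEW=0, ERR=71271602290390781515/576460752303423488
Row 0: #####.#
Row 1: .#.#.#.
Row 2: .###.##
Row 3: .#.....
Row 4: ...###.
Row 5: ##.##..

Answer: #####.#
.#.#.#.
.###.##
.#.....
...###.
##.##..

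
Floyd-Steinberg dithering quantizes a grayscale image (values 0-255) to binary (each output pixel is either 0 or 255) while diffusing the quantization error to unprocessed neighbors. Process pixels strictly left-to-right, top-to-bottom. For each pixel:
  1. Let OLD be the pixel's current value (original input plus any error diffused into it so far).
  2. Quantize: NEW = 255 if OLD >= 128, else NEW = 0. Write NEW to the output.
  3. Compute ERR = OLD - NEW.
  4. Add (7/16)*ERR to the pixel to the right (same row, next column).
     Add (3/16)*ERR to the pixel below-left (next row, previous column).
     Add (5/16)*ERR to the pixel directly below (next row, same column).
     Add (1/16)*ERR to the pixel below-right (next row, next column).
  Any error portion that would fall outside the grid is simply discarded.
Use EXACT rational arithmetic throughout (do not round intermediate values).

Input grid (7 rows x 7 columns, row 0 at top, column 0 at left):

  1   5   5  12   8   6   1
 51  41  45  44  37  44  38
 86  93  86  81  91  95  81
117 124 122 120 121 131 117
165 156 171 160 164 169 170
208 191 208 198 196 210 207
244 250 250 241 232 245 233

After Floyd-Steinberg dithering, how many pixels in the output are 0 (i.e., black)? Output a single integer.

(0,0): OLD=1 → NEW=0, ERR=1
(0,1): OLD=87/16 → NEW=0, ERR=87/16
(0,2): OLD=1889/256 → NEW=0, ERR=1889/256
(0,3): OLD=62375/4096 → NEW=0, ERR=62375/4096
(0,4): OLD=960913/65536 → NEW=0, ERR=960913/65536
(0,5): OLD=13017847/1048576 → NEW=0, ERR=13017847/1048576
(0,6): OLD=107902145/16777216 → NEW=0, ERR=107902145/16777216
(1,0): OLD=13397/256 → NEW=0, ERR=13397/256
(1,1): OLD=137299/2048 → NEW=0, ERR=137299/2048
(1,2): OLD=5231823/65536 → NEW=0, ERR=5231823/65536
(1,3): OLD=22779107/262144 → NEW=0, ERR=22779107/262144
(1,4): OLD=1390466569/16777216 → NEW=0, ERR=1390466569/16777216
(1,5): OLD=11577776985/134217728 → NEW=0, ERR=11577776985/134217728
(1,6): OLD=168631187735/2147483648 → NEW=0, ERR=168631187735/2147483648
(2,0): OLD=3765825/32768 → NEW=0, ERR=3765825/32768
(2,1): OLD=191332059/1048576 → NEW=255, ERR=-76054821/1048576
(2,2): OLD=1672649041/16777216 → NEW=0, ERR=1672649041/16777216
(2,3): OLD=23125937929/134217728 → NEW=255, ERR=-11099582711/134217728
(2,4): OLD=109869414745/1073741824 → NEW=0, ERR=109869414745/1073741824
(2,5): OLD=6412442394227/34359738368 → NEW=255, ERR=-2349290889613/34359738368
(2,6): OLD=44539590624597/549755813888 → NEW=0, ERR=44539590624597/549755813888
(3,0): OLD=2337301809/16777216 → NEW=255, ERR=-1940888271/16777216
(3,1): OLD=10280721245/134217728 → NEW=0, ERR=10280721245/134217728
(3,2): OLD=178915125095/1073741824 → NEW=255, ERR=-94889040025/1073741824
(3,3): OLD=347508874081/4294967296 → NEW=0, ERR=347508874081/4294967296
(3,4): OLD=93670690945329/549755813888 → NEW=255, ERR=-46517041596111/549755813888
(3,5): OLD=414298767895331/4398046511104 → NEW=0, ERR=414298767895331/4398046511104
(3,6): OLD=12614108835167421/70368744177664 → NEW=255, ERR=-5329920930136899/70368744177664
(4,0): OLD=307541434815/2147483648 → NEW=255, ERR=-240066895425/2147483648
(4,1): OLD=3684340678195/34359738368 → NEW=0, ERR=3684340678195/34359738368
(4,2): OLD=115588460134877/549755813888 → NEW=255, ERR=-24599272406563/549755813888
(4,3): OLD=634725671419023/4398046511104 → NEW=255, ERR=-486776188912497/4398046511104
(4,4): OLD=3935552224824957/35184372088832 → NEW=0, ERR=3935552224824957/35184372088832
(4,5): OLD=256574772720866429/1125899906842624 → NEW=255, ERR=-30529703524002691/1125899906842624
(4,6): OLD=2528406632114171259/18014398509481984 → NEW=255, ERR=-2065264987803734661/18014398509481984
(5,0): OLD=106196879689289/549755813888 → NEW=255, ERR=-33990852852151/549755813888
(5,1): OLD=800805054541891/4398046511104 → NEW=255, ERR=-320696805789629/4398046511104
(5,2): OLD=5209558646117829/35184372088832 → NEW=255, ERR=-3762456236534331/35184372088832
(5,3): OLD=37944076402817209/281474976710656 → NEW=255, ERR=-33832042658400071/281474976710656
(5,4): OLD=2997009454461652691/18014398509481984 → NEW=255, ERR=-1596662165456253229/18014398509481984
(5,5): OLD=21364287663722326179/144115188075855872 → NEW=255, ERR=-15385085295620921181/144115188075855872
(5,6): OLD=283095504274666468909/2305843009213693952 → NEW=0, ERR=283095504274666468909/2305843009213693952
(6,0): OLD=14848249047895089/70368744177664 → NEW=255, ERR=-3095780717409231/70368744177664
(6,1): OLD=207223200641339749/1125899906842624 → NEW=255, ERR=-79881275603529371/1125899906842624
(6,2): OLD=2854354806117351567/18014398509481984 → NEW=255, ERR=-1739316813800554353/18014398509481984
(6,3): OLD=19872842607898144977/144115188075855872 → NEW=255, ERR=-16876530351445102383/144115188075855872
(6,4): OLD=36184514666405943891/288230376151711744 → NEW=0, ERR=36184514666405943891/288230376151711744
(6,5): OLD=10479344349432338448671/36893488147419103232 → NEW=255, ERR=1071504871840467124511/36893488147419103232
(6,6): OLD=163748516422756048410857/590295810358705651712 → NEW=255, ERR=13223084781286107224297/590295810358705651712
Output grid:
  Row 0: .......  (7 black, running=7)
  Row 1: .......  (7 black, running=14)
  Row 2: .#.#.#.  (4 black, running=18)
  Row 3: #.#.#.#  (3 black, running=21)
  Row 4: #.##.##  (2 black, running=23)
  Row 5: ######.  (1 black, running=24)
  Row 6: ####.##  (1 black, running=25)

Answer: 25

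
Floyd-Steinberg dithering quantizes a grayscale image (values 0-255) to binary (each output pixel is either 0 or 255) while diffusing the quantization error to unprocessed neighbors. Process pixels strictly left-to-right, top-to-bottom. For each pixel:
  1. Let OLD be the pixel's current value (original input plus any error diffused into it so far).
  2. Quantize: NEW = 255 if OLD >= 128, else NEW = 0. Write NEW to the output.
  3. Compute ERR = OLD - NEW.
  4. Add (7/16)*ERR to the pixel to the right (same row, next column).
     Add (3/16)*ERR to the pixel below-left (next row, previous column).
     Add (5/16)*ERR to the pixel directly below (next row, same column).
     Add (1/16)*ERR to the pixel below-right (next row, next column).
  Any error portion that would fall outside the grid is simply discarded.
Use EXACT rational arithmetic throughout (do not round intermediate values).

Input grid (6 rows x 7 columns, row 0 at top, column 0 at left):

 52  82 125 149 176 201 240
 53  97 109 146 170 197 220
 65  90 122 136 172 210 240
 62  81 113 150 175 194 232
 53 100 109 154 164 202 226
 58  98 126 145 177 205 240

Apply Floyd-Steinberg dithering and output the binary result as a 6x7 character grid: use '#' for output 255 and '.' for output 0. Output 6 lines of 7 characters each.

(0,0): OLD=52 → NEW=0, ERR=52
(0,1): OLD=419/4 → NEW=0, ERR=419/4
(0,2): OLD=10933/64 → NEW=255, ERR=-5387/64
(0,3): OLD=114867/1024 → NEW=0, ERR=114867/1024
(0,4): OLD=3687653/16384 → NEW=255, ERR=-490267/16384
(0,5): OLD=49259075/262144 → NEW=255, ERR=-17587645/262144
(0,6): OLD=883519445/4194304 → NEW=255, ERR=-186028075/4194304
(1,0): OLD=5689/64 → NEW=0, ERR=5689/64
(1,1): OLD=79919/512 → NEW=255, ERR=-50641/512
(1,2): OLD=1097787/16384 → NEW=0, ERR=1097787/16384
(1,3): OLD=13074255/65536 → NEW=255, ERR=-3637425/65536
(1,4): OLD=548605437/4194304 → NEW=255, ERR=-520942083/4194304
(1,5): OLD=3741623725/33554432 → NEW=0, ERR=3741623725/33554432
(1,6): OLD=134610625155/536870912 → NEW=255, ERR=-2291457405/536870912
(2,0): OLD=608117/8192 → NEW=0, ERR=608117/8192
(2,1): OLD=28753783/262144 → NEW=0, ERR=28753783/262144
(2,2): OLD=731227237/4194304 → NEW=255, ERR=-338320283/4194304
(2,3): OLD=2156397373/33554432 → NEW=0, ERR=2156397373/33554432
(2,4): OLD=47980702365/268435456 → NEW=255, ERR=-20470338915/268435456
(2,5): OLD=1743076458671/8589934592 → NEW=255, ERR=-447356862289/8589934592
(2,6): OLD=30628389878457/137438953472 → NEW=255, ERR=-4418543256903/137438953472
(3,0): OLD=443606917/4194304 → NEW=0, ERR=443606917/4194304
(3,1): OLD=5068882049/33554432 → NEW=255, ERR=-3487498111/33554432
(3,2): OLD=16435395651/268435456 → NEW=0, ERR=16435395651/268435456
(3,3): OLD=190621311005/1073741824 → NEW=255, ERR=-83182854115/1073741824
(3,4): OLD=15328289941381/137438953472 → NEW=0, ERR=15328289941381/137438953472
(3,5): OLD=237191774444223/1099511627776 → NEW=255, ERR=-43183690638657/1099511627776
(3,6): OLD=3545097919184801/17592186044416 → NEW=255, ERR=-940909522141279/17592186044416
(4,0): OLD=35735940683/536870912 → NEW=0, ERR=35735940683/536870912
(4,1): OLD=985539254383/8589934592 → NEW=0, ERR=985539254383/8589934592
(4,2): OLD=21620095998113/137438953472 → NEW=255, ERR=-13426837137247/137438953472
(4,3): OLD=122912243579067/1099511627776 → NEW=0, ERR=122912243579067/1099511627776
(4,4): OLD=2071952749731601/8796093022208 → NEW=255, ERR=-171050970931439/8796093022208
(4,5): OLD=50147828997492737/281474976710656 → NEW=255, ERR=-21628290063724543/281474976710656
(4,6): OLD=780087698764861783/4503599627370496 → NEW=255, ERR=-368330206214614697/4503599627370496
(5,0): OLD=13786952319165/137438953472 → NEW=0, ERR=13786952319165/137438953472
(5,1): OLD=179861987515999/1099511627776 → NEW=255, ERR=-100513477566881/1099511627776
(5,2): OLD=735416684218297/8796093022208 → NEW=0, ERR=735416684218297/8796093022208
(5,3): OLD=14549435927317597/70368744177664 → NEW=255, ERR=-3394593837986723/70368744177664
(5,4): OLD=641301015396986831/4503599627370496 → NEW=255, ERR=-507116889582489649/4503599627370496
(5,5): OLD=4149578314919547519/36028797018963968 → NEW=0, ERR=4149578314919547519/36028797018963968
(5,6): OLD=149895999380517140369/576460752303423488 → NEW=255, ERR=2898507543144150929/576460752303423488
Row 0: ..#.###
Row 1: .#.##.#
Row 2: ..#.###
Row 3: .#.#.##
Row 4: ..#.###
Row 5: .#.##.#

Answer: ..#.###
.#.##.#
..#.###
.#.#.##
..#.###
.#.##.#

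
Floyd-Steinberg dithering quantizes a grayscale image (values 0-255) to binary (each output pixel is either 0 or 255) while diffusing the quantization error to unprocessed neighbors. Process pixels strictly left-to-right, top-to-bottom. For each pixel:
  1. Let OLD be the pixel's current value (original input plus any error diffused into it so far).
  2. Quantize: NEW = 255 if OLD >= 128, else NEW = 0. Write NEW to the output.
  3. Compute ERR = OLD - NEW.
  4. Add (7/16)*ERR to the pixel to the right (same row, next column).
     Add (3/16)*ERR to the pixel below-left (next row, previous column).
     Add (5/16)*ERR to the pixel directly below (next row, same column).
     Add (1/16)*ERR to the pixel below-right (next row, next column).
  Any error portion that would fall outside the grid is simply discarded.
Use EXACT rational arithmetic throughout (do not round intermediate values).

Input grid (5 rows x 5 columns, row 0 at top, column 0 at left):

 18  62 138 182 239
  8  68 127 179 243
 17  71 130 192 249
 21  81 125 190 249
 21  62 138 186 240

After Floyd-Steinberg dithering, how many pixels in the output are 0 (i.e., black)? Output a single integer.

Answer: 12

Derivation:
(0,0): OLD=18 → NEW=0, ERR=18
(0,1): OLD=559/8 → NEW=0, ERR=559/8
(0,2): OLD=21577/128 → NEW=255, ERR=-11063/128
(0,3): OLD=295295/2048 → NEW=255, ERR=-226945/2048
(0,4): OLD=6242937/32768 → NEW=255, ERR=-2112903/32768
(1,0): OLD=3421/128 → NEW=0, ERR=3421/128
(1,1): OLD=88523/1024 → NEW=0, ERR=88523/1024
(1,2): OLD=3978087/32768 → NEW=0, ERR=3978087/32768
(1,3): OLD=23591931/131072 → NEW=255, ERR=-9831429/131072
(1,4): OLD=384005393/2097152 → NEW=255, ERR=-150768367/2097152
(2,0): OLD=680937/16384 → NEW=0, ERR=680937/16384
(2,1): OLD=73731283/524288 → NEW=255, ERR=-59962157/524288
(2,2): OLD=916377529/8388608 → NEW=0, ERR=916377529/8388608
(2,3): OLD=28247559067/134217728 → NEW=255, ERR=-5977961573/134217728
(2,4): OLD=434564436605/2147483648 → NEW=255, ERR=-113043893635/2147483648
(3,0): OLD=105224217/8388608 → NEW=0, ERR=105224217/8388608
(3,1): OLD=4954502629/67108864 → NEW=0, ERR=4954502629/67108864
(3,2): OLD=377824498215/2147483648 → NEW=255, ERR=-169783832025/2147483648
(3,3): OLD=594635938303/4294967296 → NEW=255, ERR=-500580722177/4294967296
(3,4): OLD=12285350945339/68719476736 → NEW=255, ERR=-5238115622341/68719476736
(4,0): OLD=41621054871/1073741824 → NEW=0, ERR=41621054871/1073741824
(4,1): OLD=3023304871127/34359738368 → NEW=0, ERR=3023304871127/34359738368
(4,2): OLD=73969497866233/549755813888 → NEW=255, ERR=-66218234675207/549755813888
(4,3): OLD=682994561276375/8796093022208 → NEW=0, ERR=682994561276375/8796093022208
(4,4): OLD=34180375816896609/140737488355328 → NEW=255, ERR=-1707683713712031/140737488355328
Output grid:
  Row 0: ..###  (2 black, running=2)
  Row 1: ...##  (3 black, running=5)
  Row 2: .#.##  (2 black, running=7)
  Row 3: ..###  (2 black, running=9)
  Row 4: ..#.#  (3 black, running=12)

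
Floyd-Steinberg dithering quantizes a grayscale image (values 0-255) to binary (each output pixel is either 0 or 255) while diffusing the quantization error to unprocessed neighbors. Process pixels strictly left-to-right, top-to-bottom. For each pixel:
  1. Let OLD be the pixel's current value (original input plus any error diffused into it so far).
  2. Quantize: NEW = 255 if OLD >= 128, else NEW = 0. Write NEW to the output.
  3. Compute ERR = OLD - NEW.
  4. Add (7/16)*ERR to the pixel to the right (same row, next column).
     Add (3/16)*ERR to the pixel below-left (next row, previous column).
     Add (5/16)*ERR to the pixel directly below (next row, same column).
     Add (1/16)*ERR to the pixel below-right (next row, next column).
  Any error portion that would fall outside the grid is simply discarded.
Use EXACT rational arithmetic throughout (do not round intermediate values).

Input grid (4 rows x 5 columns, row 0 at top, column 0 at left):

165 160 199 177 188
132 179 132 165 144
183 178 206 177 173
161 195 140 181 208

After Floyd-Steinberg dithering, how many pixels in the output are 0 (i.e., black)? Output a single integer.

(0,0): OLD=165 → NEW=255, ERR=-90
(0,1): OLD=965/8 → NEW=0, ERR=965/8
(0,2): OLD=32227/128 → NEW=255, ERR=-413/128
(0,3): OLD=359605/2048 → NEW=255, ERR=-162635/2048
(0,4): OLD=5021939/32768 → NEW=255, ERR=-3333901/32768
(1,0): OLD=16191/128 → NEW=0, ERR=16191/128
(1,1): OLD=272185/1024 → NEW=255, ERR=11065/1024
(1,2): OLD=4206381/32768 → NEW=255, ERR=-4149459/32768
(1,3): OLD=8585769/131072 → NEW=0, ERR=8585769/131072
(1,4): OLD=285003611/2097152 → NEW=255, ERR=-249770149/2097152
(2,0): OLD=3679107/16384 → NEW=255, ERR=-498813/16384
(2,1): OLD=79806801/524288 → NEW=255, ERR=-53886639/524288
(2,2): OLD=1127584563/8388608 → NEW=255, ERR=-1011510477/8388608
(2,3): OLD=15363907305/134217728 → NEW=0, ERR=15363907305/134217728
(2,4): OLD=407927402015/2147483648 → NEW=255, ERR=-139680928225/2147483648
(3,0): OLD=1109095891/8388608 → NEW=255, ERR=-1029999149/8388608
(3,1): OLD=5680804055/67108864 → NEW=0, ERR=5680804055/67108864
(3,2): OLD=331554871661/2147483648 → NEW=255, ERR=-216053458579/2147483648
(3,3): OLD=657232694021/4294967296 → NEW=255, ERR=-437983966459/4294967296
(3,4): OLD=10322599147385/68719476736 → NEW=255, ERR=-7200867420295/68719476736
Output grid:
  Row 0: #.###  (1 black, running=1)
  Row 1: .##.#  (2 black, running=3)
  Row 2: ###.#  (1 black, running=4)
  Row 3: #.###  (1 black, running=5)

Answer: 5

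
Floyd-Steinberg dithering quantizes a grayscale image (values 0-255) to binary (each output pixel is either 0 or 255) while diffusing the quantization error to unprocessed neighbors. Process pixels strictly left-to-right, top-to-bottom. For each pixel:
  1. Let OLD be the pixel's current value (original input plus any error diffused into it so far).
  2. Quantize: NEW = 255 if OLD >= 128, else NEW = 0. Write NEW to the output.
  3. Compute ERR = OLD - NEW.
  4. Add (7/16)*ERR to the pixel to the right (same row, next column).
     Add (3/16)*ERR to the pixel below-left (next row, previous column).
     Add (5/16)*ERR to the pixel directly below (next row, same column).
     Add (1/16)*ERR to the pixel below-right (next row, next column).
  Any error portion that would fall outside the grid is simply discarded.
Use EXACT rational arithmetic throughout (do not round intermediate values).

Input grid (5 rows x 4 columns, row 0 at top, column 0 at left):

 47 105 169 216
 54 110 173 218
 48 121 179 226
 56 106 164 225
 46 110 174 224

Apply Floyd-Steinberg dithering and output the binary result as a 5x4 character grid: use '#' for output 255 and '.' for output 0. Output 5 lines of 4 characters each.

Answer: ..##
.###
..##
.#.#
.###

Derivation:
(0,0): OLD=47 → NEW=0, ERR=47
(0,1): OLD=2009/16 → NEW=0, ERR=2009/16
(0,2): OLD=57327/256 → NEW=255, ERR=-7953/256
(0,3): OLD=829065/4096 → NEW=255, ERR=-215415/4096
(1,0): OLD=23611/256 → NEW=0, ERR=23611/256
(1,1): OLD=382365/2048 → NEW=255, ERR=-139875/2048
(1,2): OLD=8611297/65536 → NEW=255, ERR=-8100383/65536
(1,3): OLD=152617719/1048576 → NEW=255, ERR=-114769161/1048576
(2,0): OLD=2097679/32768 → NEW=0, ERR=2097679/32768
(2,1): OLD=115608469/1048576 → NEW=0, ERR=115608469/1048576
(2,2): OLD=343553353/2097152 → NEW=255, ERR=-191220407/2097152
(2,3): OLD=4837854917/33554432 → NEW=255, ERR=-3718525243/33554432
(3,0): OLD=1621978143/16777216 → NEW=0, ERR=1621978143/16777216
(3,1): OLD=45541404737/268435456 → NEW=255, ERR=-22909636543/268435456
(3,2): OLD=361977282495/4294967296 → NEW=0, ERR=361977282495/4294967296
(3,3): OLD=15224247694009/68719476736 → NEW=255, ERR=-2299218873671/68719476736
(4,0): OLD=258597837427/4294967296 → NEW=0, ERR=258597837427/4294967296
(4,1): OLD=4518857315801/34359738368 → NEW=255, ERR=-4242875968039/34359738368
(4,2): OLD=148110418704057/1099511627776 → NEW=255, ERR=-132265046378823/1099511627776
(4,3): OLD=2923523023722463/17592186044416 → NEW=255, ERR=-1562484417603617/17592186044416
Row 0: ..##
Row 1: .###
Row 2: ..##
Row 3: .#.#
Row 4: .###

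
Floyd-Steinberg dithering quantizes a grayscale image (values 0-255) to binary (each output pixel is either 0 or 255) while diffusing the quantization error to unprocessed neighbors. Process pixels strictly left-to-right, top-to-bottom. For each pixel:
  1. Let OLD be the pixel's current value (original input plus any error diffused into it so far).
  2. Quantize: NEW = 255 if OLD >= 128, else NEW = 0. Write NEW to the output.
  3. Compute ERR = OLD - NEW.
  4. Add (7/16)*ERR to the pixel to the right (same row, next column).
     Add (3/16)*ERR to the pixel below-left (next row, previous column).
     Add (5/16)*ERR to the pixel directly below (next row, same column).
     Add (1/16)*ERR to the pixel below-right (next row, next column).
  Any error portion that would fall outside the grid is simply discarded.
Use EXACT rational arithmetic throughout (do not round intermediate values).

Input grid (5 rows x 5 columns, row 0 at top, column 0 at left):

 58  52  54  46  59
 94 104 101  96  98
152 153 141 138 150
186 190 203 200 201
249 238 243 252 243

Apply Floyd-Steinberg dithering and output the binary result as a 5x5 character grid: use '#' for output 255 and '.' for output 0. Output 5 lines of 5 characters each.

Answer: .....
.#.#.
##.##
#.###
#####

Derivation:
(0,0): OLD=58 → NEW=0, ERR=58
(0,1): OLD=619/8 → NEW=0, ERR=619/8
(0,2): OLD=11245/128 → NEW=0, ERR=11245/128
(0,3): OLD=172923/2048 → NEW=0, ERR=172923/2048
(0,4): OLD=3143773/32768 → NEW=0, ERR=3143773/32768
(1,0): OLD=16209/128 → NEW=0, ERR=16209/128
(1,1): OLD=208567/1024 → NEW=255, ERR=-52553/1024
(1,2): OLD=4150659/32768 → NEW=0, ERR=4150659/32768
(1,3): OLD=26382535/131072 → NEW=255, ERR=-7040825/131072
(1,4): OLD=230177653/2097152 → NEW=0, ERR=230177653/2097152
(2,0): OLD=2981069/16384 → NEW=255, ERR=-1196851/16384
(2,1): OLD=71653151/524288 → NEW=255, ERR=-62040289/524288
(2,2): OLD=969167389/8388608 → NEW=0, ERR=969167389/8388608
(2,3): OLD=26877854727/134217728 → NEW=255, ERR=-7347665913/134217728
(2,4): OLD=337135929969/2147483648 → NEW=255, ERR=-210472400271/2147483648
(3,0): OLD=1182664061/8388608 → NEW=255, ERR=-956430979/8388608
(3,1): OLD=8068921401/67108864 → NEW=0, ERR=8068921401/67108864
(3,2): OLD=588512159555/2147483648 → NEW=255, ERR=40903829315/2147483648
(3,3): OLD=773393857067/4294967296 → NEW=255, ERR=-321822803413/4294967296
(3,4): OLD=9220005888119/68719476736 → NEW=255, ERR=-8303460679561/68719476736
(4,0): OLD=253311239219/1073741824 → NEW=255, ERR=-20492925901/1073741824
(4,1): OLD=9059609350451/34359738368 → NEW=255, ERR=297876066611/34359738368
(4,2): OLD=135355642061661/549755813888 → NEW=255, ERR=-4832090479779/549755813888
(4,3): OLD=1788012538048819/8796093022208 → NEW=255, ERR=-454991182614221/8796093022208
(4,4): OLD=25040963455736293/140737488355328 → NEW=255, ERR=-10847096074872347/140737488355328
Row 0: .....
Row 1: .#.#.
Row 2: ##.##
Row 3: #.###
Row 4: #####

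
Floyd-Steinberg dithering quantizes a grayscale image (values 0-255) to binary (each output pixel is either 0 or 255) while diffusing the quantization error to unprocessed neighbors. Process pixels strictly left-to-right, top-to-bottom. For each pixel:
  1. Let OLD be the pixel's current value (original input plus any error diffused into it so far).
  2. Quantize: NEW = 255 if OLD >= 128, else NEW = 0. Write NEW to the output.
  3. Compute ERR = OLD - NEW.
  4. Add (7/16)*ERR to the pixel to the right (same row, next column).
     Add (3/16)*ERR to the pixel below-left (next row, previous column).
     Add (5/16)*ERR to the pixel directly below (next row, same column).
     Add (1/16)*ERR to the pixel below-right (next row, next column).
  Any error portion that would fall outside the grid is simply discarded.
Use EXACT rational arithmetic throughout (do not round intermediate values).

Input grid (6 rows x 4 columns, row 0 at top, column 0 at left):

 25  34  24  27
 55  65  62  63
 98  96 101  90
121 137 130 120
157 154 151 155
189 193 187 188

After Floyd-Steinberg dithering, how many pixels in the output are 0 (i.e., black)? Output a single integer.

(0,0): OLD=25 → NEW=0, ERR=25
(0,1): OLD=719/16 → NEW=0, ERR=719/16
(0,2): OLD=11177/256 → NEW=0, ERR=11177/256
(0,3): OLD=188831/4096 → NEW=0, ERR=188831/4096
(1,0): OLD=18237/256 → NEW=0, ERR=18237/256
(1,1): OLD=245675/2048 → NEW=0, ERR=245675/2048
(1,2): OLD=9147399/65536 → NEW=255, ERR=-7564281/65536
(1,3): OLD=31078113/1048576 → NEW=0, ERR=31078113/1048576
(2,0): OLD=4677769/32768 → NEW=255, ERR=-3678071/32768
(2,1): OLD=70454131/1048576 → NEW=0, ERR=70454131/1048576
(2,2): OLD=225194399/2097152 → NEW=0, ERR=225194399/2097152
(2,3): OLD=4664983811/33554432 → NEW=255, ERR=-3891396349/33554432
(3,0): OLD=1652914169/16777216 → NEW=0, ERR=1652914169/16777216
(3,1): OLD=57503880359/268435456 → NEW=255, ERR=-10947160921/268435456
(3,2): OLD=550482782553/4294967296 → NEW=255, ERR=-544733877927/4294967296
(3,3): OLD=2403904528623/68719476736 → NEW=0, ERR=2403904528623/68719476736
(4,0): OLD=773701516229/4294967296 → NEW=255, ERR=-321515144251/4294967296
(4,1): OLD=3122682463695/34359738368 → NEW=0, ERR=3122682463695/34359738368
(4,2): OLD=170574340441839/1099511627776 → NEW=255, ERR=-109801124641041/1099511627776
(4,3): OLD=2011041453937721/17592186044416 → NEW=0, ERR=2011041453937721/17592186044416
(5,0): OLD=100411290445877/549755813888 → NEW=255, ERR=-39776442095563/549755813888
(5,1): OLD=2926339660574227/17592186044416 → NEW=255, ERR=-1559667780751853/17592186044416
(5,2): OLD=1267687312236607/8796093022208 → NEW=255, ERR=-975316408426433/8796093022208
(5,3): OLD=47561255179065215/281474976710656 → NEW=255, ERR=-24214863882152065/281474976710656
Output grid:
  Row 0: ....  (4 black, running=4)
  Row 1: ..#.  (3 black, running=7)
  Row 2: #..#  (2 black, running=9)
  Row 3: .##.  (2 black, running=11)
  Row 4: #.#.  (2 black, running=13)
  Row 5: ####  (0 black, running=13)

Answer: 13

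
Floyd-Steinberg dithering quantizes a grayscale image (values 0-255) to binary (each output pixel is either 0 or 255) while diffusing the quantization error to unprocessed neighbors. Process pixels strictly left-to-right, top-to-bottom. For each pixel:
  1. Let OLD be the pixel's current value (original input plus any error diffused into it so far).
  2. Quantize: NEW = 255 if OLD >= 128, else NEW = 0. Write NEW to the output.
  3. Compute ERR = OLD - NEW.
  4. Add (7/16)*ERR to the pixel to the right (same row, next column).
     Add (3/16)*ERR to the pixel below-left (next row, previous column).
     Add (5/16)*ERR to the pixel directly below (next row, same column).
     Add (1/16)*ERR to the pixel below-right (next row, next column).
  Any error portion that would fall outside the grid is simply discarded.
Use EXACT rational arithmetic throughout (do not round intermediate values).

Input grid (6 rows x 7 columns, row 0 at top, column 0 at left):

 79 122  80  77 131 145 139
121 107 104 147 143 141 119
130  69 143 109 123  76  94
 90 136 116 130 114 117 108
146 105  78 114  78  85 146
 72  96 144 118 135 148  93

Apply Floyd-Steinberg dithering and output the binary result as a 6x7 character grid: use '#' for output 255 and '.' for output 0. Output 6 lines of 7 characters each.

(0,0): OLD=79 → NEW=0, ERR=79
(0,1): OLD=2505/16 → NEW=255, ERR=-1575/16
(0,2): OLD=9455/256 → NEW=0, ERR=9455/256
(0,3): OLD=381577/4096 → NEW=0, ERR=381577/4096
(0,4): OLD=11256255/65536 → NEW=255, ERR=-5455425/65536
(0,5): OLD=113855545/1048576 → NEW=0, ERR=113855545/1048576
(0,6): OLD=3129021839/16777216 → NEW=255, ERR=-1149168241/16777216
(1,0): OLD=32571/256 → NEW=0, ERR=32571/256
(1,1): OLD=294429/2048 → NEW=255, ERR=-227811/2048
(1,2): OLD=5124321/65536 → NEW=0, ERR=5124321/65536
(1,3): OLD=51647821/262144 → NEW=255, ERR=-15198899/262144
(1,4): OLD=1976389063/16777216 → NEW=0, ERR=1976389063/16777216
(1,5): OLD=27974236407/134217728 → NEW=255, ERR=-6251284233/134217728
(1,6): OLD=180398344601/2147483648 → NEW=0, ERR=180398344601/2147483648
(2,0): OLD=4879247/32768 → NEW=255, ERR=-3476593/32768
(2,1): OLD=10940821/1048576 → NEW=0, ERR=10940821/1048576
(2,2): OLD=2586647295/16777216 → NEW=255, ERR=-1691542785/16777216
(2,3): OLD=9898005447/134217728 → NEW=0, ERR=9898005447/134217728
(2,4): OLD=192973200183/1073741824 → NEW=255, ERR=-80830964937/1073741824
(2,5): OLD=1773776702077/34359738368 → NEW=0, ERR=1773776702077/34359738368
(2,6): OLD=76925022224443/549755813888 → NEW=255, ERR=-63262710316997/549755813888
(3,0): OLD=986517023/16777216 → NEW=0, ERR=986517023/16777216
(3,1): OLD=18716731443/134217728 → NEW=255, ERR=-15508789197/134217728
(3,2): OLD=51989654409/1073741824 → NEW=0, ERR=51989654409/1073741824
(3,3): OLD=660619789903/4294967296 → NEW=255, ERR=-434596870577/4294967296
(3,4): OLD=33257003141663/549755813888 → NEW=0, ERR=33257003141663/549755813888
(3,5): OLD=586335228378701/4398046511104 → NEW=255, ERR=-535166631952819/4398046511104
(3,6): OLD=1550192952703955/70368744177664 → NEW=0, ERR=1550192952703955/70368744177664
(4,0): OLD=306466925937/2147483648 → NEW=255, ERR=-241141404303/2147483648
(4,1): OLD=1117291668157/34359738368 → NEW=0, ERR=1117291668157/34359738368
(4,2): OLD=44619764937523/549755813888 → NEW=0, ERR=44619764937523/549755813888
(4,3): OLD=581670337203745/4398046511104 → NEW=255, ERR=-539831523127775/4398046511104
(4,4): OLD=494847209150291/35184372088832 → NEW=0, ERR=494847209150291/35184372088832
(4,5): OLD=68723497713746323/1125899906842624 → NEW=0, ERR=68723497713746323/1125899906842624
(4,6): OLD=3098179444816988661/18014398509481984 → NEW=255, ERR=-1495492175100917259/18014398509481984
(5,0): OLD=23642981260167/549755813888 → NEW=0, ERR=23642981260167/549755813888
(5,1): OLD=585718113858349/4398046511104 → NEW=255, ERR=-535783746473171/4398046511104
(5,2): OLD=3345461148956555/35184372088832 → NEW=0, ERR=3345461148956555/35184372088832
(5,3): OLD=36296634102376023/281474976710656 → NEW=255, ERR=-35479484958841257/281474976710656
(5,4): OLD=1585667396617087773/18014398509481984 → NEW=0, ERR=1585667396617087773/18014398509481984
(5,5): OLD=27511266254827427789/144115188075855872 → NEW=255, ERR=-9238106704515819571/144115188075855872
(5,6): OLD=98753573628585639523/2305843009213693952 → NEW=0, ERR=98753573628585639523/2305843009213693952
Row 0: .#..#.#
Row 1: .#.#.#.
Row 2: #.#.#.#
Row 3: .#.#.#.
Row 4: #..#..#
Row 5: .#.#.#.

Answer: .#..#.#
.#.#.#.
#.#.#.#
.#.#.#.
#..#..#
.#.#.#.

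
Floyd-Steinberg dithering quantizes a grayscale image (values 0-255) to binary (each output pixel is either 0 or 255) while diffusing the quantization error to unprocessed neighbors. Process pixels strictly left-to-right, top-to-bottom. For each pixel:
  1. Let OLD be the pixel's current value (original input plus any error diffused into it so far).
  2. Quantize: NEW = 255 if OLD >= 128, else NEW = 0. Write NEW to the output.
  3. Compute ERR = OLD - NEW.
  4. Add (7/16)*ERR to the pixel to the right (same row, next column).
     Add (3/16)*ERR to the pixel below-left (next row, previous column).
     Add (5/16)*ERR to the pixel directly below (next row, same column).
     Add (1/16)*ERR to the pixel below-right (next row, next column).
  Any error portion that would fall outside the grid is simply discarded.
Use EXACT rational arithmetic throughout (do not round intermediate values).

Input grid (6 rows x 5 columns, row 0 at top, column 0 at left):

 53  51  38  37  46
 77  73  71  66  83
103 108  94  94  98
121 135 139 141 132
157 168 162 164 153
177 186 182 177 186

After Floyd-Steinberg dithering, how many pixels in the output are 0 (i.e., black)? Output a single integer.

(0,0): OLD=53 → NEW=0, ERR=53
(0,1): OLD=1187/16 → NEW=0, ERR=1187/16
(0,2): OLD=18037/256 → NEW=0, ERR=18037/256
(0,3): OLD=277811/4096 → NEW=0, ERR=277811/4096
(0,4): OLD=4959333/65536 → NEW=0, ERR=4959333/65536
(1,0): OLD=27513/256 → NEW=0, ERR=27513/256
(1,1): OLD=327119/2048 → NEW=255, ERR=-195121/2048
(1,2): OLD=4501627/65536 → NEW=0, ERR=4501627/65536
(1,3): OLD=35609439/262144 → NEW=255, ERR=-31237281/262144
(1,4): OLD=246432829/4194304 → NEW=0, ERR=246432829/4194304
(2,0): OLD=3890261/32768 → NEW=0, ERR=3890261/32768
(2,1): OLD=157038711/1048576 → NEW=255, ERR=-110348169/1048576
(2,2): OLD=690001957/16777216 → NEW=0, ERR=690001957/16777216
(2,3): OLD=24176627103/268435456 → NEW=0, ERR=24176627103/268435456
(2,4): OLD=637014714265/4294967296 → NEW=255, ERR=-458201946215/4294967296
(3,0): OLD=2321440389/16777216 → NEW=255, ERR=-1956749691/16777216
(3,1): OLD=8887752353/134217728 → NEW=0, ERR=8887752353/134217728
(3,2): OLD=820909893691/4294967296 → NEW=255, ERR=-274306766789/4294967296
(3,3): OLD=1063182960355/8589934592 → NEW=0, ERR=1063182960355/8589934592
(3,4): OLD=21775855185935/137438953472 → NEW=255, ERR=-13271077949425/137438953472
(4,0): OLD=285548202155/2147483648 → NEW=255, ERR=-262060128085/2147483648
(4,1): OLD=7974222453675/68719476736 → NEW=0, ERR=7974222453675/68719476736
(4,2): OLD=242062819785573/1099511627776 → NEW=255, ERR=-38312645297307/1099511627776
(4,3): OLD=2908638685746091/17592186044416 → NEW=255, ERR=-1577368755579989/17592186044416
(4,4): OLD=25707998962845485/281474976710656 → NEW=0, ERR=25707998962845485/281474976710656
(5,0): OLD=176606604983777/1099511627776 → NEW=255, ERR=-103768860099103/1099511627776
(5,1): OLD=1467294829195107/8796093022208 → NEW=255, ERR=-775708891467933/8796093022208
(5,2): OLD=34612804338404603/281474976710656 → NEW=0, ERR=34612804338404603/281474976710656
(5,3): OLD=245138305914859189/1125899906842624 → NEW=255, ERR=-41966170330009931/1125899906842624
(5,4): OLD=3470123309353369911/18014398509481984 → NEW=255, ERR=-1123548310564536009/18014398509481984
Output grid:
  Row 0: .....  (5 black, running=5)
  Row 1: .#.#.  (3 black, running=8)
  Row 2: .#..#  (3 black, running=11)
  Row 3: #.#.#  (2 black, running=13)
  Row 4: #.##.  (2 black, running=15)
  Row 5: ##.##  (1 black, running=16)

Answer: 16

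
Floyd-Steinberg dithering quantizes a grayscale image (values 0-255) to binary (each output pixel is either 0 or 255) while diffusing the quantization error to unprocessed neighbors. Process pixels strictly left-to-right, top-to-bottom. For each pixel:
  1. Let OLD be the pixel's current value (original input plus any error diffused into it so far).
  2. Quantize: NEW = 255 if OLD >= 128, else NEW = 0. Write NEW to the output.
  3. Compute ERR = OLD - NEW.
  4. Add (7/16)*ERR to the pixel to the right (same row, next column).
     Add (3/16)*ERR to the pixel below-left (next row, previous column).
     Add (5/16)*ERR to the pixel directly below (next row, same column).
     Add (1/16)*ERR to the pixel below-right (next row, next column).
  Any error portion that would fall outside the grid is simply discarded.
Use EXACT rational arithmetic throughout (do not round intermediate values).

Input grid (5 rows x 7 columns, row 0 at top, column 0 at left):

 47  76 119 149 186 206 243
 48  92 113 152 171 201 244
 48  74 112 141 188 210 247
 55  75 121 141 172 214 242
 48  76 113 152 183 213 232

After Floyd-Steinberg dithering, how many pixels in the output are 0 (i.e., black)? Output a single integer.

Answer: 15

Derivation:
(0,0): OLD=47 → NEW=0, ERR=47
(0,1): OLD=1545/16 → NEW=0, ERR=1545/16
(0,2): OLD=41279/256 → NEW=255, ERR=-24001/256
(0,3): OLD=442297/4096 → NEW=0, ERR=442297/4096
(0,4): OLD=15285775/65536 → NEW=255, ERR=-1425905/65536
(0,5): OLD=206025321/1048576 → NEW=255, ERR=-61361559/1048576
(0,6): OLD=3647332575/16777216 → NEW=255, ERR=-630857505/16777216
(1,0): OLD=20683/256 → NEW=0, ERR=20683/256
(1,1): OLD=292621/2048 → NEW=255, ERR=-229619/2048
(1,2): OLD=3993233/65536 → NEW=0, ERR=3993233/65536
(1,3): OLD=53074493/262144 → NEW=255, ERR=-13772227/262144
(1,4): OLD=2298352535/16777216 → NEW=255, ERR=-1979837545/16777216
(1,5): OLD=16465067463/134217728 → NEW=0, ERR=16465067463/134217728
(1,6): OLD=606152902601/2147483648 → NEW=255, ERR=58544572361/2147483648
(2,0): OLD=1711327/32768 → NEW=0, ERR=1711327/32768
(2,1): OLD=82088709/1048576 → NEW=0, ERR=82088709/1048576
(2,2): OLD=2490296143/16777216 → NEW=255, ERR=-1787893937/16777216
(2,3): OLD=8004892055/134217728 → NEW=0, ERR=8004892055/134217728
(2,4): OLD=211455745287/1073741824 → NEW=255, ERR=-62348419833/1073741824
(2,5): OLD=7582087087981/34359738368 → NEW=255, ERR=-1179646195859/34359738368
(2,6): OLD=136430785718731/549755813888 → NEW=255, ERR=-3756946822709/549755813888
(3,0): OLD=1442825327/16777216 → NEW=0, ERR=1442825327/16777216
(3,1): OLD=16156025411/134217728 → NEW=0, ERR=16156025411/134217728
(3,2): OLD=167971986361/1073741824 → NEW=255, ERR=-105832178759/1073741824
(3,3): OLD=425065378591/4294967296 → NEW=0, ERR=425065378591/4294967296
(3,4): OLD=106896227795055/549755813888 → NEW=255, ERR=-33291504746385/549755813888
(3,5): OLD=755879223218237/4398046511104 → NEW=255, ERR=-365622637113283/4398046511104
(3,6): OLD=14168605045223395/70368744177664 → NEW=255, ERR=-3775424720080925/70368744177664
(4,0): OLD=209260304417/2147483648 → NEW=0, ERR=209260304417/2147483648
(4,1): OLD=4918332849069/34359738368 → NEW=255, ERR=-3843400434771/34359738368
(4,2): OLD=32622966915907/549755813888 → NEW=0, ERR=32622966915907/549755813888
(4,3): OLD=841674080160721/4398046511104 → NEW=255, ERR=-279827780170799/4398046511104
(4,4): OLD=4462712284899427/35184372088832 → NEW=0, ERR=4462712284899427/35184372088832
(4,5): OLD=257457254409228195/1125899906842624 → NEW=255, ERR=-29647221835640925/1125899906842624
(4,6): OLD=3576176528642859365/18014398509481984 → NEW=255, ERR=-1017495091275046555/18014398509481984
Output grid:
  Row 0: ..#.###  (3 black, running=3)
  Row 1: .#.##.#  (3 black, running=6)
  Row 2: ..#.###  (3 black, running=9)
  Row 3: ..#.###  (3 black, running=12)
  Row 4: .#.#.##  (3 black, running=15)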